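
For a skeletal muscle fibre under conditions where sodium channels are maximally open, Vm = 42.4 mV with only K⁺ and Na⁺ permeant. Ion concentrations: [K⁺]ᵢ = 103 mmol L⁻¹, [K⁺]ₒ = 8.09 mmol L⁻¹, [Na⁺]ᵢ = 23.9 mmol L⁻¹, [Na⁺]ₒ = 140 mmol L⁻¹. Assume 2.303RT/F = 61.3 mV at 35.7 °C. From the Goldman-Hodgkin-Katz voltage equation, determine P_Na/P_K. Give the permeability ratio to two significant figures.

22

Let α = P_Na/P_K. GHK: Vm = 61.3·log₁₀[(Kₒ + α·Naₒ)/(Kᵢ + α·Naᵢ)].
10^(Vm/61.3) = 10^(42.4/61.3) = 4.9168
So 4.9168·(Kᵢ + α·Naᵢ) = Kₒ + α·Naₒ → α = (4.9168·103.0 − 8.09) / (140.0 − 4.9168·23.9)
α = (506.4 − 8.09) / (140.0 − 117.5) = 498.3/22.49 = 22.16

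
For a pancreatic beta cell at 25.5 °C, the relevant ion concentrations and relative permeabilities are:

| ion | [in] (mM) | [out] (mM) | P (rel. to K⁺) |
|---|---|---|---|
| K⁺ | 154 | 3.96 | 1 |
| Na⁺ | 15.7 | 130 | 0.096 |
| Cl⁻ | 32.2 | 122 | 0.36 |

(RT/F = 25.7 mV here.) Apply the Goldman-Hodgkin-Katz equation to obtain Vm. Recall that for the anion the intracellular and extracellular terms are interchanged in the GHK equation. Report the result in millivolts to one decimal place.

Vm = 25.7 · ln[(Σ P·[cation]ₒ + Σ P·[anion]ᵢ) / (Σ P·[cation]ᵢ + Σ P·[anion]ₒ)]
Numerator = 1×3.96 + 0.096×130 + 0.36×32.2 = 28.03
Denominator = 1×154 + 0.096×15.7 + 0.36×122 = 199.4
Vm = 25.7 · ln(0.14056) = 25.7 × (-1.9621) = -50.43 mV

-50.4 mV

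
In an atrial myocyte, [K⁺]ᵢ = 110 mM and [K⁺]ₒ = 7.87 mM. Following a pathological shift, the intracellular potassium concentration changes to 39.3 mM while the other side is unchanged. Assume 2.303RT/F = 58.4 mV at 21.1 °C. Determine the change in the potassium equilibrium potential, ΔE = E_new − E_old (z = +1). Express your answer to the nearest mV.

26 mV

E_old = (58.4/1)·log₁₀(7.87/110) = -66.89 mV
E_new = (58.4/1)·log₁₀(7.87/39.3) = -40.79 mV
ΔE = -40.79 − (-66.89) = 26.10 mV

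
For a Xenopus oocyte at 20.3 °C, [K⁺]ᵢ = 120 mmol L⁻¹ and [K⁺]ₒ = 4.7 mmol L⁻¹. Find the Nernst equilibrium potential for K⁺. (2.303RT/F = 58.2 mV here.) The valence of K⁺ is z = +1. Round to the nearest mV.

E = (58.2/z) · log₁₀([K⁺]_out/[K⁺]_in) with z = +1.
= (58.2/1) · log₁₀(4.7/120) = 58.20 · log₁₀(0.03917)
= 58.20 · (-1.4071) = -81.89 mV

-82 mV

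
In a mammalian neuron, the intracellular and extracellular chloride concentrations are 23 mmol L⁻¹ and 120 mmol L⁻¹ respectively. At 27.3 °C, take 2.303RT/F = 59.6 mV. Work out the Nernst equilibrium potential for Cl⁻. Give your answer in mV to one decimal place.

-42.8 mV

E = (59.6/z) · log₁₀([Cl⁻]_out/[Cl⁻]_in) with z = -1.
For an anion, dividing by z = -1 reverses the sign.
= (59.6/-1) · log₁₀(120/23) = -59.60 · log₁₀(5.217)
= -59.60 · (0.7175) = -42.76 mV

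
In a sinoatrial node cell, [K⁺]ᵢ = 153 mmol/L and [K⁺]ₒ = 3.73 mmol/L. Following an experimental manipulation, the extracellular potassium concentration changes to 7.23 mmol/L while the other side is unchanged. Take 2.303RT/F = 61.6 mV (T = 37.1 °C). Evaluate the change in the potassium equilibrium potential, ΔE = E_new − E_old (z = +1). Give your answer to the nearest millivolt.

18 mV

E_old = (61.6/1)·log₁₀(3.73/153) = -99.36 mV
E_new = (61.6/1)·log₁₀(7.23/153) = -81.65 mV
ΔE = -81.65 − (-99.36) = 17.71 mV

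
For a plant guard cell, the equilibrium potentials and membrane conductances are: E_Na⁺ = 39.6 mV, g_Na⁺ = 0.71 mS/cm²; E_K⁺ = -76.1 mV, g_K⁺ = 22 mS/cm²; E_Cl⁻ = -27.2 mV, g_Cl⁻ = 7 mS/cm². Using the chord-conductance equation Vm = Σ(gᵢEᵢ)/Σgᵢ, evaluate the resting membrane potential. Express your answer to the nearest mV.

Σ gᵢEᵢ = 0.71·(39.6) + 22·(-76.1) + 7·(-27.2) = -1836.48
Σ gᵢ = 0.71 + 22 + 7 = 29.71
Vm = -1836.48 / 29.71 = -61.81 mV

-62 mV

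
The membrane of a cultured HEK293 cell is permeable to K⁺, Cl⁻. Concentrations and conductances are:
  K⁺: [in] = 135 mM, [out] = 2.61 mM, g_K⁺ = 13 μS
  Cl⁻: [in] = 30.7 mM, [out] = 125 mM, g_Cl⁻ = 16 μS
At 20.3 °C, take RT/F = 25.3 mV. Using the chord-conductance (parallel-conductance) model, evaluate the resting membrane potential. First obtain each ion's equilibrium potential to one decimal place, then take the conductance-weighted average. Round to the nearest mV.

-64 mV

E_K⁺ = (25.3/1)·ln(2.61/135) = -99.8 mV
E_Cl⁻ = (25.3/-1)·ln(125/30.7) = -35.5 mV
Vm = (Σ gᵢEᵢ)/(Σ gᵢ) = (13·-99.8 + 16·-35.5) / (13 + 16)
= -1865.40 / 29 = -64.32 mV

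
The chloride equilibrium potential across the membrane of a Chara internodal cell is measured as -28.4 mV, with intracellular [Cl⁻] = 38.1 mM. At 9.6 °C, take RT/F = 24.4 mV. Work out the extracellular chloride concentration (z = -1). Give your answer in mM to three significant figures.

122 mM

Nernst: E = (24.4/-1) · ln([out]/[in]), so ln([out]/[in]) = -28.4 × -1 / 24.4 = 1.1639.
[out]/[in] = e^(1.1639) = 3.203.
[out] = 3.203 × 38.1 = 122 mM.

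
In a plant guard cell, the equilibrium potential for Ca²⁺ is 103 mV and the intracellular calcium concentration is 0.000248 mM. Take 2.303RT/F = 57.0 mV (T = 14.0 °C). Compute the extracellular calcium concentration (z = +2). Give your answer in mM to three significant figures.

1.02 mM

Nernst: E = (57.0/2) · log₁₀([out]/[in]), so log₁₀([out]/[in]) = 103.0 × 2 / 57.0 = 3.6140.
[out]/[in] = 10^(3.6140) = 4112.
[out] = 4112 × 0.000248 = 1.02 mM.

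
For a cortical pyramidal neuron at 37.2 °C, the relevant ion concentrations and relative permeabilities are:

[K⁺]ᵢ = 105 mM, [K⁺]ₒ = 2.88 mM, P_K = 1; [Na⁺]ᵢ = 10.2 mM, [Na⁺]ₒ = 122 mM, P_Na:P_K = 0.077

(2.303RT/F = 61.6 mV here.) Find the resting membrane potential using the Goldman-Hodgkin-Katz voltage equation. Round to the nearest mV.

-58 mV

Vm = 61.6 · log₁₀[(Σ P·[cation]ₒ + Σ P·[anion]ᵢ) / (Σ P·[cation]ᵢ + Σ P·[anion]ₒ)]
Numerator = 1×2.88 + 0.077×122 = 12.27
Denominator = 1×105 + 0.077×10.2 = 105.8
Vm = 61.6 · log₁₀(0.11603) = 61.6 × (-0.9354) = -57.62 mV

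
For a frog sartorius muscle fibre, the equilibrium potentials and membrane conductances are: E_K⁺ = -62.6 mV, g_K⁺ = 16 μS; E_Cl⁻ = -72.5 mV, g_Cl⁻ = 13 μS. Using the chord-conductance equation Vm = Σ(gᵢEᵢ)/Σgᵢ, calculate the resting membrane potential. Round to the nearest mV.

Σ gᵢEᵢ = 16·(-62.6) + 13·(-72.5) = -1944.10
Σ gᵢ = 16 + 13 = 29
Vm = -1944.10 / 29 = -67.04 mV

-67 mV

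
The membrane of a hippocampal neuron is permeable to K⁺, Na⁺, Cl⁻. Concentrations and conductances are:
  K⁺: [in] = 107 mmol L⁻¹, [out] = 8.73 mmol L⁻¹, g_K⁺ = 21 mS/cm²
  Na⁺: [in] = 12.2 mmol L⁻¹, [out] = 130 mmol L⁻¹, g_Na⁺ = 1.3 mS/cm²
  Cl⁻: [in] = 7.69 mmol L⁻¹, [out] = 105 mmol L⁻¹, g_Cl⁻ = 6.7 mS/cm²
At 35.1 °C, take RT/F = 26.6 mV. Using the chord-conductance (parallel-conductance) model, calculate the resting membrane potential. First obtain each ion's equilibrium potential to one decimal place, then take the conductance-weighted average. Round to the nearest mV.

E_K⁺ = (26.6/1)·ln(8.73/107) = -66.7 mV
E_Na⁺ = (26.6/1)·ln(130/12.2) = 62.9 mV
E_Cl⁻ = (26.6/-1)·ln(105/7.69) = -69.5 mV
Vm = (Σ gᵢEᵢ)/(Σ gᵢ) = (21·-66.7 + 1.3·62.9 + 6.7·-69.5) / (21 + 1.3 + 6.7)
= -1784.58 / 29 = -61.54 mV

-62 mV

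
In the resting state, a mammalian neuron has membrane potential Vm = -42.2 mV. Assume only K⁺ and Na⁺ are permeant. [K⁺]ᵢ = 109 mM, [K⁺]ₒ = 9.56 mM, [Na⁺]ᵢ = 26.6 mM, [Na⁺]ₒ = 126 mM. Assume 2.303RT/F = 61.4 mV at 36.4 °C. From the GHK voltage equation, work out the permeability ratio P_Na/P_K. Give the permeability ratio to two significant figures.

0.11

Let α = P_Na/P_K. GHK: Vm = 61.4·log₁₀[(Kₒ + α·Naₒ)/(Kᵢ + α·Naᵢ)].
10^(Vm/61.4) = 10^(-42.2/61.4) = 0.20545
So 0.20545·(Kᵢ + α·Naᵢ) = Kₒ + α·Naₒ → α = (0.20545·109.0 − 9.56) / (126.0 − 0.20545·26.6)
α = (22.39 − 9.56) / (126.0 − 5.465) = 12.83/120.5 = 0.1065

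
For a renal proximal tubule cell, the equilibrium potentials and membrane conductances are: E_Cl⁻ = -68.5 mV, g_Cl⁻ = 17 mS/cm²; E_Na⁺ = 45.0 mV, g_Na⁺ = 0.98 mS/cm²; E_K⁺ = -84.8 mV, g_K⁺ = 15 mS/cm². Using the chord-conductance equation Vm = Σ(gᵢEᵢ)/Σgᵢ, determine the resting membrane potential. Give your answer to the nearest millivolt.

-73 mV

Σ gᵢEᵢ = 17·(-68.5) + 0.98·(45.0) + 15·(-84.8) = -2392.40
Σ gᵢ = 17 + 0.98 + 15 = 32.98
Vm = -2392.40 / 32.98 = -72.54 mV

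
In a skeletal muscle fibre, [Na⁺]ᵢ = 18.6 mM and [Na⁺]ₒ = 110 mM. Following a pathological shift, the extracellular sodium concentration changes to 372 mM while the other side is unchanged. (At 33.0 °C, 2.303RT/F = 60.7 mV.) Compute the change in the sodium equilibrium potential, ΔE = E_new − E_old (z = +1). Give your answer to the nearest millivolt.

32 mV

E_old = (60.7/1)·log₁₀(110/18.6) = 46.85 mV
E_new = (60.7/1)·log₁₀(372/18.6) = 78.97 mV
ΔE = 78.97 − (46.85) = 32.12 mV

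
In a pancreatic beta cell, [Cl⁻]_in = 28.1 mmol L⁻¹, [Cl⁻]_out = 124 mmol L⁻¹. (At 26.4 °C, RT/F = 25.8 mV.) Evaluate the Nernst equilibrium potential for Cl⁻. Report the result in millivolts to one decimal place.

E = (25.8/z) · ln([Cl⁻]_out/[Cl⁻]_in) with z = -1.
For an anion, dividing by z = -1 reverses the sign.
= (25.8/-1) · ln(124/28.1) = -25.80 · ln(4.413)
= -25.80 · (1.4845) = -38.30 mV

-38.3 mV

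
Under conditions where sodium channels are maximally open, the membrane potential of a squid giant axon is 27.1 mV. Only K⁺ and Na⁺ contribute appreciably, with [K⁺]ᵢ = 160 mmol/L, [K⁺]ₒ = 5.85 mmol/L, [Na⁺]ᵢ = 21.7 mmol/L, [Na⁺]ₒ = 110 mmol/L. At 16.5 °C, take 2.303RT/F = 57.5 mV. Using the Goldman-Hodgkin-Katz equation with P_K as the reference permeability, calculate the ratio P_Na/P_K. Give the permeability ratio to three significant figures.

10.2

Let α = P_Na/P_K. GHK: Vm = 57.5·log₁₀[(Kₒ + α·Naₒ)/(Kᵢ + α·Naᵢ)].
10^(Vm/57.5) = 10^(27.1/57.5) = 2.9601
So 2.9601·(Kᵢ + α·Naᵢ) = Kₒ + α·Naₒ → α = (2.9601·160.0 − 5.85) / (110.0 − 2.9601·21.7)
α = (473.6 − 5.85) / (110.0 − 64.23) = 467.8/45.77 = 10.22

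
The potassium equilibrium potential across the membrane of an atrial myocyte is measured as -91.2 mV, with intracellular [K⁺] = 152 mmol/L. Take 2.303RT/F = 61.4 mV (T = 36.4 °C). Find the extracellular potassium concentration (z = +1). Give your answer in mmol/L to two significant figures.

Nernst: E = (61.4/1) · log₁₀([out]/[in]), so log₁₀([out]/[in]) = -91.2 × 1 / 61.4 = -1.4853.
[out]/[in] = 10^(-1.4853) = 0.03271.
[out] = 0.03271 × 152 = 4.972 mmol/L.

5.0 mmol/L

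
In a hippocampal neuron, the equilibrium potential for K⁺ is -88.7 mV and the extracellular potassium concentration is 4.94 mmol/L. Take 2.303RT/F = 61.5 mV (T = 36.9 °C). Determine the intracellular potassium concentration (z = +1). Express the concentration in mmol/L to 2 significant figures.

140 mmol/L

Nernst: E = (61.5/1) · log₁₀([out]/[in]), so log₁₀([out]/[in]) = -88.7 × 1 / 61.5 = -1.4423.
[out]/[in] = 10^(-1.4423) = 0.03612.
[in] = 4.94 / 0.03612 = 136.8 mmol/L.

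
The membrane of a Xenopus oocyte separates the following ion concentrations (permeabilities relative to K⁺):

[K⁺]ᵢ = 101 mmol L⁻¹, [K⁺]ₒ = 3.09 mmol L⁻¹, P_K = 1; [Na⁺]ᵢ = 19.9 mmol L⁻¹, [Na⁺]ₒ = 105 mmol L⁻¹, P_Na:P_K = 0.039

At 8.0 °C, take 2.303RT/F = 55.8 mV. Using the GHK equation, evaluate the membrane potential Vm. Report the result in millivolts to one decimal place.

Vm = 55.8 · log₁₀[(Σ P·[cation]ₒ + Σ P·[anion]ᵢ) / (Σ P·[cation]ᵢ + Σ P·[anion]ₒ)]
Numerator = 1×3.09 + 0.039×105 = 7.185
Denominator = 1×101 + 0.039×19.9 = 101.8
Vm = 55.8 · log₁₀(0.070596) = 55.8 × (-1.1512) = -64.24 mV

-64.2 mV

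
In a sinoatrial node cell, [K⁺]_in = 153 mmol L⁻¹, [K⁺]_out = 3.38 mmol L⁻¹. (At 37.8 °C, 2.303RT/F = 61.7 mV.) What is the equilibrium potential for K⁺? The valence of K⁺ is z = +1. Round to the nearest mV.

-102 mV

E = (61.7/z) · log₁₀([K⁺]_out/[K⁺]_in) with z = +1.
= (61.7/1) · log₁₀(3.38/153) = 61.70 · log₁₀(0.02209)
= 61.70 · (-1.6558) = -102.16 mV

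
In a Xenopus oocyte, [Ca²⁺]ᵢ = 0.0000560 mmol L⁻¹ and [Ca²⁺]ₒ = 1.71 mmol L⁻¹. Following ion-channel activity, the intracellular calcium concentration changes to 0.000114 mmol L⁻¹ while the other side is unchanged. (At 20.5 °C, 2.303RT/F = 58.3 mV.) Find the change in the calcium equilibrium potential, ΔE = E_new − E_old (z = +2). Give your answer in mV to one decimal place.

E_old = (58.3/2)·log₁₀(1.71/0.0000560) = 130.73 mV
E_new = (58.3/2)·log₁₀(1.71/0.000114) = 121.73 mV
ΔE = 121.73 − (130.73) = -9.00 mV

-9.0 mV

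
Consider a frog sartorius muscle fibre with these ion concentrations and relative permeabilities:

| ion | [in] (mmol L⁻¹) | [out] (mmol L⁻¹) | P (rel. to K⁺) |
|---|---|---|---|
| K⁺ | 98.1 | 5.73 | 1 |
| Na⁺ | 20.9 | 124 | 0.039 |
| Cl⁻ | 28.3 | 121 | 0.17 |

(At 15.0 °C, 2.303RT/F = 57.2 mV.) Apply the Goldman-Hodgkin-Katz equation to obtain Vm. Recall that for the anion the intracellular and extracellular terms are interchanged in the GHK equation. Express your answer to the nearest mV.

Vm = 57.2 · log₁₀[(Σ P·[cation]ₒ + Σ P·[anion]ᵢ) / (Σ P·[cation]ᵢ + Σ P·[anion]ₒ)]
Numerator = 1×5.73 + 0.039×124 + 0.17×28.3 = 15.38
Denominator = 1×98.1 + 0.039×20.9 + 0.17×121 = 119.5
Vm = 57.2 · log₁₀(0.12869) = 57.2 × (-0.8904) = -50.93 mV

-51 mV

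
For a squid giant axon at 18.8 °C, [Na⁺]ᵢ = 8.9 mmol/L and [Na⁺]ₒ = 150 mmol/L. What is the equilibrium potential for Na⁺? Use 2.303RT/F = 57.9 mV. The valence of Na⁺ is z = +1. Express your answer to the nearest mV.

71 mV

E = (57.9/z) · log₁₀([Na⁺]_out/[Na⁺]_in) with z = +1.
= (57.9/1) · log₁₀(150/8.9) = 57.90 · log₁₀(16.85)
= 57.90 · (1.2267) = 71.03 mV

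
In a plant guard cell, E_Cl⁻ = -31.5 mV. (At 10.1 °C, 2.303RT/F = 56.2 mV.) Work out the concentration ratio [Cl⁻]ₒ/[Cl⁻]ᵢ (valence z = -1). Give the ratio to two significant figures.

log₁₀([out]/[in]) = E·z/(56.2) = -31.5 × -1 / 56.2 = 0.5605
[out]/[in] = 10^(0.5605) = 3.635

3.6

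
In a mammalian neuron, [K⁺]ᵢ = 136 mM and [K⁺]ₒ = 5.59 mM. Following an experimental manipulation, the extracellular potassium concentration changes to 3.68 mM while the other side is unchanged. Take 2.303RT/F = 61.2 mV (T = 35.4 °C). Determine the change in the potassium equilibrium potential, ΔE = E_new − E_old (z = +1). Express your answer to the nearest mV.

-11 mV

E_old = (61.2/1)·log₁₀(5.59/136) = -84.83 mV
E_new = (61.2/1)·log₁₀(3.68/136) = -95.94 mV
ΔE = -95.94 − (-84.83) = -11.11 mV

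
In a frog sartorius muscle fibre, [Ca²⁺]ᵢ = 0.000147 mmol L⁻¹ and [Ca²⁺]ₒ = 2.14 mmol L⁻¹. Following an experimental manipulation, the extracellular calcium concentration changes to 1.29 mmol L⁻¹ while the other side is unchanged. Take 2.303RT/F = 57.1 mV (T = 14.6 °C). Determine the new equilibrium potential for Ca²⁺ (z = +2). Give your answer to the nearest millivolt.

After the shift: [Ca²⁺]_out = 1.29, [Ca²⁺]_in = 0.000147 mmol L⁻¹.
E_new = (57.1/2)·log₁₀(1.29/0.000147) = 28.55 · (3.9433) = 112.58 mV

113 mV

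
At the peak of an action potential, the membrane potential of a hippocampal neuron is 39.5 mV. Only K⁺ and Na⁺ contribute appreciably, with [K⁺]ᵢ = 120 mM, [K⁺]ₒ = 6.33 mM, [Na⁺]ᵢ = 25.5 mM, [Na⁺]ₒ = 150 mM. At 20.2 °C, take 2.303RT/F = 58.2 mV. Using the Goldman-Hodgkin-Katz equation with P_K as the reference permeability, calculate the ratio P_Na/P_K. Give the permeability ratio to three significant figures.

Let α = P_Na/P_K. GHK: Vm = 58.2·log₁₀[(Kₒ + α·Naₒ)/(Kᵢ + α·Naᵢ)].
10^(Vm/58.2) = 10^(39.5/58.2) = 4.7719
So 4.7719·(Kᵢ + α·Naᵢ) = Kₒ + α·Naₒ → α = (4.7719·120.0 − 6.33) / (150.0 − 4.7719·25.5)
α = (572.6 − 6.33) / (150.0 − 121.7) = 566.3/28.32 = 20

20.0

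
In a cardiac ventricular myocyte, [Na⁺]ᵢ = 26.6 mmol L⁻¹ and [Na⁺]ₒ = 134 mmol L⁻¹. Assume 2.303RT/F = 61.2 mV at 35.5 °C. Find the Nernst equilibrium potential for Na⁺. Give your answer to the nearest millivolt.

43 mV

E = (61.2/z) · log₁₀([Na⁺]_out/[Na⁺]_in) with z = +1.
= (61.2/1) · log₁₀(134/26.6) = 61.20 · log₁₀(5.038)
= 61.20 · (0.7022) = 42.98 mV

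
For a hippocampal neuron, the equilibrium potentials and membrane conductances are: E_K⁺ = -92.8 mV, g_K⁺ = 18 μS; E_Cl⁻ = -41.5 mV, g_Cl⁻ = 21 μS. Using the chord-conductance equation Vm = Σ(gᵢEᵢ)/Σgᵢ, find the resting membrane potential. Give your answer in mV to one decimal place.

Σ gᵢEᵢ = 18·(-92.8) + 21·(-41.5) = -2541.90
Σ gᵢ = 18 + 21 = 39
Vm = -2541.90 / 39 = -65.18 mV

-65.2 mV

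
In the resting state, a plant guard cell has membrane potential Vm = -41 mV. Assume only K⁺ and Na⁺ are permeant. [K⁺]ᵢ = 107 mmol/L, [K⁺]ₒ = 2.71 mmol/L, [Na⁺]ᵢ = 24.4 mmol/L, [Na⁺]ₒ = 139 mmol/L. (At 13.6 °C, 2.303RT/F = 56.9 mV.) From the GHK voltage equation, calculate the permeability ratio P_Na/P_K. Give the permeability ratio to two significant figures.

0.13

Let α = P_Na/P_K. GHK: Vm = 56.9·log₁₀[(Kₒ + α·Naₒ)/(Kᵢ + α·Naᵢ)].
10^(Vm/56.9) = 10^(-41.0/56.9) = 0.1903
So 0.1903·(Kᵢ + α·Naᵢ) = Kₒ + α·Naₒ → α = (0.1903·107.0 − 2.71) / (139.0 − 0.1903·24.4)
α = (20.36 − 2.71) / (139.0 − 4.643) = 17.65/134.4 = 0.1314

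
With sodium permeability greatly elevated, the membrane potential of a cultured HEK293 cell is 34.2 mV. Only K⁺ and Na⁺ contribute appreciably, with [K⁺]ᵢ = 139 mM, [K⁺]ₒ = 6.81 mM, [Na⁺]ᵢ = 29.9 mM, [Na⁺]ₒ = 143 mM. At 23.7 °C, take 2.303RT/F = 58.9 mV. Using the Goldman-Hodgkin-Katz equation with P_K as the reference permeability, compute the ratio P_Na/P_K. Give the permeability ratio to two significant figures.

Let α = P_Na/P_K. GHK: Vm = 58.9·log₁₀[(Kₒ + α·Naₒ)/(Kᵢ + α·Naᵢ)].
10^(Vm/58.9) = 10^(34.2/58.9) = 3.8075
So 3.8075·(Kᵢ + α·Naᵢ) = Kₒ + α·Naₒ → α = (3.8075·139.0 − 6.81) / (143.0 − 3.8075·29.9)
α = (529.2 − 6.81) / (143.0 − 113.8) = 522.4/29.15 = 17.92

18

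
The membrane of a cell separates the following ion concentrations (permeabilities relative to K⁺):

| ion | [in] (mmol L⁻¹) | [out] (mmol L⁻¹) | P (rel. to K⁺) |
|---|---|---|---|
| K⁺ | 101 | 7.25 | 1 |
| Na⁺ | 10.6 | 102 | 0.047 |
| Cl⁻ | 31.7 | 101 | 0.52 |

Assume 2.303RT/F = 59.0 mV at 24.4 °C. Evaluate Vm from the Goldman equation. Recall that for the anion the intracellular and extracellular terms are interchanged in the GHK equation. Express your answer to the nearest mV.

-43 mV

Vm = 59.0 · log₁₀[(Σ P·[cation]ₒ + Σ P·[anion]ᵢ) / (Σ P·[cation]ᵢ + Σ P·[anion]ₒ)]
Numerator = 1×7.25 + 0.047×102 + 0.52×31.7 = 28.53
Denominator = 1×101 + 0.047×10.6 + 0.52×101 = 154
Vm = 59.0 · log₁₀(0.18522) = 59.0 × (-0.7323) = -43.21 mV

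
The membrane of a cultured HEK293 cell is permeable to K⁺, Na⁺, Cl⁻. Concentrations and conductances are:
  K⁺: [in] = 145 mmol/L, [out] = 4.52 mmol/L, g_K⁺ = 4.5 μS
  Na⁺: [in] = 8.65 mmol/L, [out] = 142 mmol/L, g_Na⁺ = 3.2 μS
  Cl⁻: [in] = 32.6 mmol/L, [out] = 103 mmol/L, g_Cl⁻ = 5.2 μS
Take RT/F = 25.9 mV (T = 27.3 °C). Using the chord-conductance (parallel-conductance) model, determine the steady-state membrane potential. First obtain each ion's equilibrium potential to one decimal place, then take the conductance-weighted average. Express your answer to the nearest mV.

-25 mV

E_K⁺ = (25.9/1)·ln(4.52/145) = -89.8 mV
E_Na⁺ = (25.9/1)·ln(142/8.65) = 72.5 mV
E_Cl⁻ = (25.9/-1)·ln(103/32.6) = -29.8 mV
Vm = (Σ gᵢEᵢ)/(Σ gᵢ) = (4.5·-89.8 + 3.2·72.5 + 5.2·-29.8) / (4.5 + 3.2 + 5.2)
= -327.06 / 12.9 = -25.35 mV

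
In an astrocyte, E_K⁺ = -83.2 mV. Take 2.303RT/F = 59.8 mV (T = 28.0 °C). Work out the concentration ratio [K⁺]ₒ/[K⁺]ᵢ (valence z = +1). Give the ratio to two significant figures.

log₁₀([out]/[in]) = E·z/(59.8) = -83.2 × 1 / 59.8 = -1.3913
[out]/[in] = 10^(-1.3913) = 0.04062

0.041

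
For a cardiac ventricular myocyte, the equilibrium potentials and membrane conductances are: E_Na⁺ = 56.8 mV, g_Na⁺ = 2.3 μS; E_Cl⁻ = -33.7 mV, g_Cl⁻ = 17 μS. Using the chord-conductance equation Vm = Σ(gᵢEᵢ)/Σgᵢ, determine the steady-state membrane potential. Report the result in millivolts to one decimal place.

-22.9 mV

Σ gᵢEᵢ = 2.3·(56.8) + 17·(-33.7) = -442.26
Σ gᵢ = 2.3 + 17 = 19.3
Vm = -442.26 / 19.3 = -22.92 mV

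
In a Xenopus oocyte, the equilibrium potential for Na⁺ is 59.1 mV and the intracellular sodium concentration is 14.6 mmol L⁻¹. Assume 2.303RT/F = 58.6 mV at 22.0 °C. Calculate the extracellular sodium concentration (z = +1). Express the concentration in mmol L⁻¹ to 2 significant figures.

150 mmol L⁻¹

Nernst: E = (58.6/1) · log₁₀([out]/[in]), so log₁₀([out]/[in]) = 59.1 × 1 / 58.6 = 1.0085.
[out]/[in] = 10^(1.0085) = 10.2.
[out] = 10.2 × 14.6 = 148.9 mmol L⁻¹.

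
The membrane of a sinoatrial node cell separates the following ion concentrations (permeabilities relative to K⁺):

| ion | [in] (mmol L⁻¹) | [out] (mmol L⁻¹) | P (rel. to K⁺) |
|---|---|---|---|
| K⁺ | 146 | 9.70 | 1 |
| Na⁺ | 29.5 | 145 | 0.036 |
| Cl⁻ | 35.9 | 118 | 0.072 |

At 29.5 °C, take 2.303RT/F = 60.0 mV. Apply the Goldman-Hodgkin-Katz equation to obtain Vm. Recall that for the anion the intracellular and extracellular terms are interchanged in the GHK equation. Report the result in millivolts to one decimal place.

Vm = 60.0 · log₁₀[(Σ P·[cation]ₒ + Σ P·[anion]ᵢ) / (Σ P·[cation]ᵢ + Σ P·[anion]ₒ)]
Numerator = 1×9.70 + 0.036×145 + 0.072×35.9 = 17.5
Denominator = 1×146 + 0.036×29.5 + 0.072×118 = 155.6
Vm = 60.0 · log₁₀(0.11253) = 60.0 × (-0.9487) = -56.92 mV

-56.9 mV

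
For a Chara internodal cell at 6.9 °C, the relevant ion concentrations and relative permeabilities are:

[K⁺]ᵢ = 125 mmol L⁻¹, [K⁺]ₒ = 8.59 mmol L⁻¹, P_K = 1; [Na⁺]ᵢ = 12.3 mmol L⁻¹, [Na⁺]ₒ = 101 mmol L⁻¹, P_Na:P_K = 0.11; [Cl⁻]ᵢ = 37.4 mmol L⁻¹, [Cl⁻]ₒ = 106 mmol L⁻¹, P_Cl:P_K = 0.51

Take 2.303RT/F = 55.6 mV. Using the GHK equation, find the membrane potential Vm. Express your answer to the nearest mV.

-37 mV

Vm = 55.6 · log₁₀[(Σ P·[cation]ₒ + Σ P·[anion]ᵢ) / (Σ P·[cation]ᵢ + Σ P·[anion]ₒ)]
Numerator = 1×8.59 + 0.11×101 + 0.51×37.4 = 38.77
Denominator = 1×125 + 0.11×12.3 + 0.51×106 = 180.4
Vm = 55.6 · log₁₀(0.21492) = 55.6 × (-0.6677) = -37.13 mV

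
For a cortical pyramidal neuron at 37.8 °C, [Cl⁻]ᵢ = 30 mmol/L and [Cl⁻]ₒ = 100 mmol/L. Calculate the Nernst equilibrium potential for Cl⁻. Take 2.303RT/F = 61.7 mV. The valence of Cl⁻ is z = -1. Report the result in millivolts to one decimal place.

-32.3 mV

E = (61.7/z) · log₁₀([Cl⁻]_out/[Cl⁻]_in) with z = -1.
For an anion, dividing by z = -1 reverses the sign.
= (61.7/-1) · log₁₀(100/30) = -61.70 · log₁₀(3.333)
= -61.70 · (0.5229) = -32.26 mV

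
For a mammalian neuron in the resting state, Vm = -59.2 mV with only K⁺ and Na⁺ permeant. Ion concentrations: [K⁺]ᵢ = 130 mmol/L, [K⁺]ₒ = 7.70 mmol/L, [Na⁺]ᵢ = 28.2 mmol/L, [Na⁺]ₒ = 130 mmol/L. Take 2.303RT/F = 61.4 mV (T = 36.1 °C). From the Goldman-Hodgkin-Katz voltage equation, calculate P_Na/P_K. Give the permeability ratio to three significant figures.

Let α = P_Na/P_K. GHK: Vm = 61.4·log₁₀[(Kₒ + α·Naₒ)/(Kᵢ + α·Naᵢ)].
10^(Vm/61.4) = 10^(-59.2/61.4) = 0.1086
So 0.1086·(Kᵢ + α·Naᵢ) = Kₒ + α·Naₒ → α = (0.1086·130.0 − 7.7) / (130.0 − 0.1086·28.2)
α = (14.12 − 7.7) / (130.0 − 3.063) = 6.418/126.9 = 0.05056

0.0506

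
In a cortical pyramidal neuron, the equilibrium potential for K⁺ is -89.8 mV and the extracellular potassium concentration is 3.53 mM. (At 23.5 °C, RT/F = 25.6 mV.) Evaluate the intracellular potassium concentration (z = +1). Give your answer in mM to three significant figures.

Nernst: E = (25.6/1) · ln([out]/[in]), so ln([out]/[in]) = -89.8 × 1 / 25.6 = -3.5078.
[out]/[in] = e^(-3.5078) = 0.02996.
[in] = 3.53 / 0.02996 = 117.8 mM.

118 mM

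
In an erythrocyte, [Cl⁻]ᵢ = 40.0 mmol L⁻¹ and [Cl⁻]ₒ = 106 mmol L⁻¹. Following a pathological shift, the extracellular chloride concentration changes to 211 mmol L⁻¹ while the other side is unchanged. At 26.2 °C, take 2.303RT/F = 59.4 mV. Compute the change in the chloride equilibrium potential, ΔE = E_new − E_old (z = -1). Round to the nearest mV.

E_old = (59.4/-1)·log₁₀(106/40.0) = -25.14 mV
E_new = (59.4/-1)·log₁₀(211/40.0) = -42.90 mV
ΔE = -42.90 − (-25.14) = -17.76 mV

-18 mV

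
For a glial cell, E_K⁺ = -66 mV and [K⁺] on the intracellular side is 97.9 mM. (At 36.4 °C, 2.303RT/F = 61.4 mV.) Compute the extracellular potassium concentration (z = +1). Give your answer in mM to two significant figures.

Nernst: E = (61.4/1) · log₁₀([out]/[in]), so log₁₀([out]/[in]) = -66.0 × 1 / 61.4 = -1.0749.
[out]/[in] = 10^(-1.0749) = 0.08416.
[out] = 0.08416 × 97.9 = 8.239 mM.

8.2 mM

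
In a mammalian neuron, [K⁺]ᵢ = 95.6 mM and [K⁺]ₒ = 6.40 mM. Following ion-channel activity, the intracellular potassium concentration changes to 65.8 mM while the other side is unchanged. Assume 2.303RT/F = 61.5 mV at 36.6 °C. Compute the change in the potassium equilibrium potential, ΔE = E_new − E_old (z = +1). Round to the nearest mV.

10 mV

E_old = (61.5/1)·log₁₀(6.40/95.6) = -72.22 mV
E_new = (61.5/1)·log₁₀(6.40/65.8) = -62.24 mV
ΔE = -62.24 − (-72.22) = 9.98 mV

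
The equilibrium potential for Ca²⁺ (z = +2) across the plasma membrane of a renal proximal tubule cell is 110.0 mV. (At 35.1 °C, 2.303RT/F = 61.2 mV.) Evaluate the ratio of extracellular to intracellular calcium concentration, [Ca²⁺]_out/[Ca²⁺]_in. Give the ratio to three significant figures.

log₁₀([out]/[in]) = E·z/(61.2) = 110.0 × 2 / 61.2 = 3.5948
[out]/[in] = 10^(3.5948) = 3933

3930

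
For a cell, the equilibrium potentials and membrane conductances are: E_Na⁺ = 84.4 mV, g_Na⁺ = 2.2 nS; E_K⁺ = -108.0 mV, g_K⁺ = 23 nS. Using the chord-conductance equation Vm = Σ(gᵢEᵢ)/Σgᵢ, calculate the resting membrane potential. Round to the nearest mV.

-91 mV

Σ gᵢEᵢ = 2.2·(84.4) + 23·(-108.0) = -2298.32
Σ gᵢ = 2.2 + 23 = 25.2
Vm = -2298.32 / 25.2 = -91.20 mV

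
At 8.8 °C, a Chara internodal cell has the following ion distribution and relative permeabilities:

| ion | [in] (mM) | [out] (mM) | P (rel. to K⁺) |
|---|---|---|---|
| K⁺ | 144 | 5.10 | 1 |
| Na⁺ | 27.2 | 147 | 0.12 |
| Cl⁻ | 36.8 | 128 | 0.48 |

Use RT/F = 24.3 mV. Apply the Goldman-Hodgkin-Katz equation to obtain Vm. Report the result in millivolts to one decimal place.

Vm = 24.3 · ln[(Σ P·[cation]ₒ + Σ P·[anion]ᵢ) / (Σ P·[cation]ᵢ + Σ P·[anion]ₒ)]
Numerator = 1×5.10 + 0.12×147 + 0.48×36.8 = 40.4
Denominator = 1×144 + 0.12×27.2 + 0.48×128 = 208.7
Vm = 24.3 · ln(0.19359) = 24.3 × (-1.6420) = -39.90 mV

-39.9 mV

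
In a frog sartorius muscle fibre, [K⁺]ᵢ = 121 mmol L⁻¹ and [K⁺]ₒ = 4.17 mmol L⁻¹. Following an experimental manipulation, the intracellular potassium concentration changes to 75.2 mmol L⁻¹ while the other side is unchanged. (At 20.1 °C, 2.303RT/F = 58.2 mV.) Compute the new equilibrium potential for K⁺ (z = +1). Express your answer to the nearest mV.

-73 mV

After the shift: [K⁺]_out = 4.17, [K⁺]_in = 75.2 mmol L⁻¹.
E_new = (58.2/1)·log₁₀(4.17/75.2) = 58.20 · (-1.2561) = -73.10 mV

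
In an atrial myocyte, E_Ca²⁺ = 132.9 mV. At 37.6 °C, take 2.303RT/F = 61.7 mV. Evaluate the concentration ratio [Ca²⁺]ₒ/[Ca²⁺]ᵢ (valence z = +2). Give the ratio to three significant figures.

20300

log₁₀([out]/[in]) = E·z/(61.7) = 132.9 × 2 / 61.7 = 4.3079
[out]/[in] = 10^(4.3079) = 2.032e+04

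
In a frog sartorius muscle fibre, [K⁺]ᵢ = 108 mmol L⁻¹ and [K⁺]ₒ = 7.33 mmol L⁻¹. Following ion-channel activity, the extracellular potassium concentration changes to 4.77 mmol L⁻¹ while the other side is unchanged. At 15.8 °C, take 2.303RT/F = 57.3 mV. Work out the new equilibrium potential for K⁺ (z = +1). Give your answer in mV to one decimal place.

After the shift: [K⁺]_out = 4.77, [K⁺]_in = 108 mmol L⁻¹.
E_new = (57.3/1)·log₁₀(4.77/108) = 57.30 · (-1.3549) = -77.64 mV

-77.6 mV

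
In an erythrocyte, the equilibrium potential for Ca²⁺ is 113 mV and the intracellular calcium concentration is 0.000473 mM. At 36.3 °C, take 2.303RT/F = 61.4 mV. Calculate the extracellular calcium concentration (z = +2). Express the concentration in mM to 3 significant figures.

Nernst: E = (61.4/2) · log₁₀([out]/[in]), so log₁₀([out]/[in]) = 113.0 × 2 / 61.4 = 3.6808.
[out]/[in] = 10^(3.6808) = 4795.
[out] = 4795 × 0.000473 = 2.268 mM.

2.27 mM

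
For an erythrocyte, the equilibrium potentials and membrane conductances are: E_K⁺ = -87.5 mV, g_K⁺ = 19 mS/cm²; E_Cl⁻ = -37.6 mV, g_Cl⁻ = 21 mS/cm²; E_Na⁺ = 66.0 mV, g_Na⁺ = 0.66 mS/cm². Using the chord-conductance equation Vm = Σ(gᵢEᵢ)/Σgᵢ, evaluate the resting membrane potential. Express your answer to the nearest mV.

Σ gᵢEᵢ = 19·(-87.5) + 21·(-37.6) + 0.66·(66.0) = -2408.54
Σ gᵢ = 19 + 21 + 0.66 = 40.66
Vm = -2408.54 / 40.66 = -59.24 mV

-59 mV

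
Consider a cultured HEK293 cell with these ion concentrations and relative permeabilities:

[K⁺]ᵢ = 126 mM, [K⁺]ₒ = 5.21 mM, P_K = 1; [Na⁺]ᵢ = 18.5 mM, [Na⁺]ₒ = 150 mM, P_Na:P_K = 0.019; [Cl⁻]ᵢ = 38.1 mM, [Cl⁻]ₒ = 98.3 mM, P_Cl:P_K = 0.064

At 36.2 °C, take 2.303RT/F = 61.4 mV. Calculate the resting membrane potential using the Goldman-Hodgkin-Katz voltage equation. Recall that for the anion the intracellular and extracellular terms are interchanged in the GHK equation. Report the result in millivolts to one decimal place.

Vm = 61.4 · log₁₀[(Σ P·[cation]ₒ + Σ P·[anion]ᵢ) / (Σ P·[cation]ᵢ + Σ P·[anion]ₒ)]
Numerator = 1×5.21 + 0.019×150 + 0.064×38.1 = 10.5
Denominator = 1×126 + 0.019×18.5 + 0.064×98.3 = 132.6
Vm = 61.4 · log₁₀(0.079148) = 61.4 × (-1.1016) = -67.64 mV

-67.6 mV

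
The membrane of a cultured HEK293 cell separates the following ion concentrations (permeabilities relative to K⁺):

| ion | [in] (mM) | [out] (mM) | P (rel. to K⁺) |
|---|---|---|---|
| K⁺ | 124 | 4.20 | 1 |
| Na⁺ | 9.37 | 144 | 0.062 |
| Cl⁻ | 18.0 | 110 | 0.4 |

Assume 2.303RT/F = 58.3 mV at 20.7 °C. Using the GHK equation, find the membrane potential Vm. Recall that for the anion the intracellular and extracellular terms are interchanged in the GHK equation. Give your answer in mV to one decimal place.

Vm = 58.3 · log₁₀[(Σ P·[cation]ₒ + Σ P·[anion]ᵢ) / (Σ P·[cation]ᵢ + Σ P·[anion]ₒ)]
Numerator = 1×4.20 + 0.062×144 + 0.4×18.0 = 20.33
Denominator = 1×124 + 0.062×9.37 + 0.4×110 = 168.6
Vm = 58.3 · log₁₀(0.12058) = 58.3 × (-0.9187) = -53.56 mV

-53.6 mV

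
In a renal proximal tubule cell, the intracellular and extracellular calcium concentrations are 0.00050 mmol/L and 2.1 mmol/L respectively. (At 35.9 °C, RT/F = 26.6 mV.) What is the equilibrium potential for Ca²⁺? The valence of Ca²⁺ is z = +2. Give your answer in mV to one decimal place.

E = (26.6/z) · ln([Ca²⁺]_out/[Ca²⁺]_in) with z = +2.
= (26.6/2) · ln(2.1/0.00050) = 13.30 · ln(4200)
= 13.30 · (8.3428) = 110.96 mV

111.0 mV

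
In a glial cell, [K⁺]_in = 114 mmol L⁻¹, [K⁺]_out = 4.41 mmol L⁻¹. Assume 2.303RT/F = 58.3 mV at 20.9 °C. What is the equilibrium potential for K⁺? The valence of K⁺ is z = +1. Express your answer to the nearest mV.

-82 mV

E = (58.3/z) · log₁₀([K⁺]_out/[K⁺]_in) with z = +1.
= (58.3/1) · log₁₀(4.41/114) = 58.30 · log₁₀(0.03868)
= 58.30 · (-1.4125) = -82.35 mV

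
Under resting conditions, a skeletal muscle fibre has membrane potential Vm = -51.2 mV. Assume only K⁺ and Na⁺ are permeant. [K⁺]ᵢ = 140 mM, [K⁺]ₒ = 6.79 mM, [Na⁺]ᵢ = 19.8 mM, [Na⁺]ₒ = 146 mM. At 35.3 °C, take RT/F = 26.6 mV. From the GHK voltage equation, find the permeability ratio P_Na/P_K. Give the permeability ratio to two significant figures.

0.095

Let α = P_Na/P_K. GHK: Vm = 26.6·ln[(Kₒ + α·Naₒ)/(Kᵢ + α·Naᵢ)].
e^(Vm/26.6) = e^(-51.2/26.6) = 0.1459
So 0.1459·(Kᵢ + α·Naᵢ) = Kₒ + α·Naₒ → α = (0.1459·140.0 − 6.79) / (146.0 − 0.1459·19.8)
α = (20.43 − 6.79) / (146.0 − 2.889) = 13.64/143.1 = 0.09529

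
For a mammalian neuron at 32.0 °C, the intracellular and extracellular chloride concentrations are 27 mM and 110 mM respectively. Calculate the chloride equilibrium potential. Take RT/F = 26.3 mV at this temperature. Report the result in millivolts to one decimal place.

-36.9 mV

E = (26.3/z) · ln([Cl⁻]_out/[Cl⁻]_in) with z = -1.
For an anion, dividing by z = -1 reverses the sign.
= (26.3/-1) · ln(110/27) = -26.30 · ln(4.074)
= -26.30 · (1.4046) = -36.94 mV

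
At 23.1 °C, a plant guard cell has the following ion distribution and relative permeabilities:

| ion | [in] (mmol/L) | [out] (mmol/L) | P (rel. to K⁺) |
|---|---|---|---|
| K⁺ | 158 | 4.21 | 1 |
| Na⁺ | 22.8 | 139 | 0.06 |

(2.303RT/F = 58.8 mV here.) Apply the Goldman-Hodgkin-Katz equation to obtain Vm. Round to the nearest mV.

Vm = 58.8 · log₁₀[(Σ P·[cation]ₒ + Σ P·[anion]ᵢ) / (Σ P·[cation]ᵢ + Σ P·[anion]ₒ)]
Numerator = 1×4.21 + 0.06×139 = 12.55
Denominator = 1×158 + 0.06×22.8 = 159.4
Vm = 58.8 · log₁₀(0.078749) = 58.8 × (-1.1038) = -64.90 mV

-65 mV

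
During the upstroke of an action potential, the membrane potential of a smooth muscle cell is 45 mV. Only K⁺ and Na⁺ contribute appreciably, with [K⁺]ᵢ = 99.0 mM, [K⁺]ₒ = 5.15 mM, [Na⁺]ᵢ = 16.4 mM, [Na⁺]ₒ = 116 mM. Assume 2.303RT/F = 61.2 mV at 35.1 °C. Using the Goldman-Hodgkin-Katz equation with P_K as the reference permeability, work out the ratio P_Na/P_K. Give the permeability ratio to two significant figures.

20

Let α = P_Na/P_K. GHK: Vm = 61.2·log₁₀[(Kₒ + α·Naₒ)/(Kᵢ + α·Naᵢ)].
10^(Vm/61.2) = 10^(45.0/61.2) = 5.4362
So 5.4362·(Kᵢ + α·Naᵢ) = Kₒ + α·Naₒ → α = (5.4362·99.0 − 5.15) / (116.0 − 5.4362·16.4)
α = (538.2 − 5.15) / (116.0 − 89.15) = 533/26.85 = 19.85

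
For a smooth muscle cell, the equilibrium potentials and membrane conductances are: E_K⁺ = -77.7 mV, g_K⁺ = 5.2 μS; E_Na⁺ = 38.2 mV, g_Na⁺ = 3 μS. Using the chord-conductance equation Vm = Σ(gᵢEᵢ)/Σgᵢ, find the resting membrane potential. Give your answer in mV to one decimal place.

-35.3 mV

Σ gᵢEᵢ = 5.2·(-77.7) + 3·(38.2) = -289.44
Σ gᵢ = 5.2 + 3 = 8.2
Vm = -289.44 / 8.2 = -35.30 mV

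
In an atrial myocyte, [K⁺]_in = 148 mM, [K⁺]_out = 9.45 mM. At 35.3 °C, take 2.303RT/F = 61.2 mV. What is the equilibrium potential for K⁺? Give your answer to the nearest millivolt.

-73 mV

E = (61.2/z) · log₁₀([K⁺]_out/[K⁺]_in) with z = +1.
= (61.2/1) · log₁₀(9.45/148) = 61.20 · log₁₀(0.06385)
= 61.20 · (-1.1948) = -73.12 mV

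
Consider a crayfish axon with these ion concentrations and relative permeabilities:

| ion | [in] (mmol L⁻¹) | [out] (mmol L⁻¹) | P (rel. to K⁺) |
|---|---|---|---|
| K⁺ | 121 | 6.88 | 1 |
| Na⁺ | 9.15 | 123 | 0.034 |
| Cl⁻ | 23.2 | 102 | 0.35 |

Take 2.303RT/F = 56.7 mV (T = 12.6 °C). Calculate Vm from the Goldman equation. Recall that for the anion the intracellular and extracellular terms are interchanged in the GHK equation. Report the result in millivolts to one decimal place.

Vm = 56.7 · log₁₀[(Σ P·[cation]ₒ + Σ P·[anion]ᵢ) / (Σ P·[cation]ᵢ + Σ P·[anion]ₒ)]
Numerator = 1×6.88 + 0.034×123 + 0.35×23.2 = 19.18
Denominator = 1×121 + 0.034×9.15 + 0.35×102 = 157
Vm = 56.7 · log₁₀(0.12217) = 56.7 × (-0.9130) = -51.77 mV

-51.8 mV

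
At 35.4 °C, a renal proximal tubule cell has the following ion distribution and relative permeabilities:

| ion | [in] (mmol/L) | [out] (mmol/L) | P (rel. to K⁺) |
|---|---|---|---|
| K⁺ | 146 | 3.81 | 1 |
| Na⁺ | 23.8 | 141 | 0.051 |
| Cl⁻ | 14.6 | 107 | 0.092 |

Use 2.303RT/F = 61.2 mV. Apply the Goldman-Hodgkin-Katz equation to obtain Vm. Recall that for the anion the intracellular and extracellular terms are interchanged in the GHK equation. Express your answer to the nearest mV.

-68 mV

Vm = 61.2 · log₁₀[(Σ P·[cation]ₒ + Σ P·[anion]ᵢ) / (Σ P·[cation]ᵢ + Σ P·[anion]ₒ)]
Numerator = 1×3.81 + 0.051×141 + 0.092×14.6 = 12.34
Denominator = 1×146 + 0.051×23.8 + 0.092×107 = 157.1
Vm = 61.2 · log₁₀(0.078597) = 61.2 × (-1.1046) = -67.60 mV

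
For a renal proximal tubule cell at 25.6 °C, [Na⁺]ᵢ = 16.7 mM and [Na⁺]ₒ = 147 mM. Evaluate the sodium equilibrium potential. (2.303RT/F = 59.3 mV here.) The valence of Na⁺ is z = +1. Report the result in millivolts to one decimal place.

E = (59.3/z) · log₁₀([Na⁺]_out/[Na⁺]_in) with z = +1.
= (59.3/1) · log₁₀(147/16.7) = 59.30 · log₁₀(8.802)
= 59.30 · (0.9446) = 56.01 mV

56.0 mV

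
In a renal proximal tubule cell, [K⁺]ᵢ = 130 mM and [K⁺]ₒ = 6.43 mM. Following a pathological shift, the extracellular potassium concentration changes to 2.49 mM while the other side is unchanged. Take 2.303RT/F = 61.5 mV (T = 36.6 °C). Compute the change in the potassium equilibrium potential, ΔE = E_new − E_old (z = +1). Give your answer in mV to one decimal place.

E_old = (61.5/1)·log₁₀(6.43/130) = -80.30 mV
E_new = (61.5/1)·log₁₀(2.49/130) = -105.64 mV
ΔE = -105.64 − (-80.30) = -25.34 mV

-25.3 mV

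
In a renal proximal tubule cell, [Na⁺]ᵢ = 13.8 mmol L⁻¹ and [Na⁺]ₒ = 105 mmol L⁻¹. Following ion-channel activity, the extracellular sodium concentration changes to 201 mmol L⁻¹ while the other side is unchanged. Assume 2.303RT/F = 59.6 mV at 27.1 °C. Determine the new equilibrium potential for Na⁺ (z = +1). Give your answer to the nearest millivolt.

After the shift: [Na⁺]_out = 201, [Na⁺]_in = 13.8 mmol L⁻¹.
E_new = (59.6/1)·log₁₀(201/13.8) = 59.60 · (1.1633) = 69.33 mV

69 mV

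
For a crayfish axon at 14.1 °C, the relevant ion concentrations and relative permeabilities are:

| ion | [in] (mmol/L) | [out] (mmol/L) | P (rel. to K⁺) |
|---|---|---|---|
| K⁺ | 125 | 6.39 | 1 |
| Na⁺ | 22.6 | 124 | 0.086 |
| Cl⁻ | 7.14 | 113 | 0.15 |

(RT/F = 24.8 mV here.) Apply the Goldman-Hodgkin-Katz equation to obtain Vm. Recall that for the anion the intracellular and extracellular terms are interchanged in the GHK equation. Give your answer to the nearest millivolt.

Vm = 24.8 · ln[(Σ P·[cation]ₒ + Σ P·[anion]ᵢ) / (Σ P·[cation]ᵢ + Σ P·[anion]ₒ)]
Numerator = 1×6.39 + 0.086×124 + 0.15×7.14 = 18.12
Denominator = 1×125 + 0.086×22.6 + 0.15×113 = 143.9
Vm = 24.8 · ln(0.12596) = 24.8 × (-2.0718) = -51.38 mV

-51 mV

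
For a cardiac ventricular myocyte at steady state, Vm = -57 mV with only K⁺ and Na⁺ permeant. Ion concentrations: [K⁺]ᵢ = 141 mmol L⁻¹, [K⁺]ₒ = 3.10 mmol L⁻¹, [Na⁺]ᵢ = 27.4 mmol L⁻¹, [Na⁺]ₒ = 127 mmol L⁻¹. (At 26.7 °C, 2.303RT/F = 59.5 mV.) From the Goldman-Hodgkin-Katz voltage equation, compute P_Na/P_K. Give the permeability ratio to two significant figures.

0.10

Let α = P_Na/P_K. GHK: Vm = 59.5·log₁₀[(Kₒ + α·Naₒ)/(Kᵢ + α·Naᵢ)].
10^(Vm/59.5) = 10^(-57.0/59.5) = 0.11016
So 0.11016·(Kᵢ + α·Naᵢ) = Kₒ + α·Naₒ → α = (0.11016·141.0 − 3.1) / (127.0 − 0.11016·27.4)
α = (15.53 − 3.1) / (127.0 − 3.018) = 12.43/124 = 0.1003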